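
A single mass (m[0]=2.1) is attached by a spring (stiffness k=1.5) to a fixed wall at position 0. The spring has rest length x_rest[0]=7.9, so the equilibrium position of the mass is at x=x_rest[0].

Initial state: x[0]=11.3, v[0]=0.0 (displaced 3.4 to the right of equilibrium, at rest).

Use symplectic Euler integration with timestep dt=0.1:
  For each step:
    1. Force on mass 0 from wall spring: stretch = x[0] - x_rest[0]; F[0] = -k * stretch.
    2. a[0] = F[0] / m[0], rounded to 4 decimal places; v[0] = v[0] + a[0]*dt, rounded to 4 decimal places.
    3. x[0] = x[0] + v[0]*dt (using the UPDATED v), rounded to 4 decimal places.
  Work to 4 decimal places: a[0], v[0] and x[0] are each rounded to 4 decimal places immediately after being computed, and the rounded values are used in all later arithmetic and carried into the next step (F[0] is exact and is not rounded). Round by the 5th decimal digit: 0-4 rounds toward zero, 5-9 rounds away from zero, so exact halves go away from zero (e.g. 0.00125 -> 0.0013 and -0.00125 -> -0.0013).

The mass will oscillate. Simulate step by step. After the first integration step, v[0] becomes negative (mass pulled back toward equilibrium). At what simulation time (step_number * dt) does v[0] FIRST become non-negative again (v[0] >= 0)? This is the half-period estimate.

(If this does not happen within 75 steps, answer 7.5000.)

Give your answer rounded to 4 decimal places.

Step 0: x=[11.3000] v=[0.0000]
Step 1: x=[11.2757] v=[-0.2429]
Step 2: x=[11.2273] v=[-0.4840]
Step 3: x=[11.1551] v=[-0.7217]
Step 4: x=[11.0597] v=[-0.9542]
Step 5: x=[10.9417] v=[-1.1799]
Step 6: x=[10.8020] v=[-1.3972]
Step 7: x=[10.6416] v=[-1.6045]
Step 8: x=[10.4616] v=[-1.8003]
Step 9: x=[10.2633] v=[-1.9833]
Step 10: x=[10.0481] v=[-2.1521]
Step 11: x=[9.8176] v=[-2.3055]
Step 12: x=[9.5734] v=[-2.4425]
Step 13: x=[9.3172] v=[-2.5620]
Step 14: x=[9.0509] v=[-2.6632]
Step 15: x=[8.7764] v=[-2.7454]
Step 16: x=[8.4956] v=[-2.8080]
Step 17: x=[8.2106] v=[-2.8505]
Step 18: x=[7.9233] v=[-2.8727]
Step 19: x=[7.6359] v=[-2.8744]
Step 20: x=[7.3504] v=[-2.8555]
Step 21: x=[7.0688] v=[-2.8162]
Step 22: x=[6.7931] v=[-2.7568]
Step 23: x=[6.5253] v=[-2.6777]
Step 24: x=[6.2674] v=[-2.5795]
Step 25: x=[6.0211] v=[-2.4629]
Step 26: x=[5.7882] v=[-2.3287]
Step 27: x=[5.5704] v=[-2.1779]
Step 28: x=[5.3693] v=[-2.0115]
Step 29: x=[5.1862] v=[-1.8307]
Step 30: x=[5.0225] v=[-1.6369]
Step 31: x=[4.8794] v=[-1.4314]
Step 32: x=[4.7578] v=[-1.2156]
Step 33: x=[4.6587] v=[-0.9912]
Step 34: x=[4.5827] v=[-0.7597]
Step 35: x=[4.5304] v=[-0.5228]
Step 36: x=[4.5022] v=[-0.2821]
Step 37: x=[4.4983] v=[-0.0394]
Step 38: x=[4.5187] v=[0.2036]
First v>=0 after going negative at step 38, time=3.8000

Answer: 3.8000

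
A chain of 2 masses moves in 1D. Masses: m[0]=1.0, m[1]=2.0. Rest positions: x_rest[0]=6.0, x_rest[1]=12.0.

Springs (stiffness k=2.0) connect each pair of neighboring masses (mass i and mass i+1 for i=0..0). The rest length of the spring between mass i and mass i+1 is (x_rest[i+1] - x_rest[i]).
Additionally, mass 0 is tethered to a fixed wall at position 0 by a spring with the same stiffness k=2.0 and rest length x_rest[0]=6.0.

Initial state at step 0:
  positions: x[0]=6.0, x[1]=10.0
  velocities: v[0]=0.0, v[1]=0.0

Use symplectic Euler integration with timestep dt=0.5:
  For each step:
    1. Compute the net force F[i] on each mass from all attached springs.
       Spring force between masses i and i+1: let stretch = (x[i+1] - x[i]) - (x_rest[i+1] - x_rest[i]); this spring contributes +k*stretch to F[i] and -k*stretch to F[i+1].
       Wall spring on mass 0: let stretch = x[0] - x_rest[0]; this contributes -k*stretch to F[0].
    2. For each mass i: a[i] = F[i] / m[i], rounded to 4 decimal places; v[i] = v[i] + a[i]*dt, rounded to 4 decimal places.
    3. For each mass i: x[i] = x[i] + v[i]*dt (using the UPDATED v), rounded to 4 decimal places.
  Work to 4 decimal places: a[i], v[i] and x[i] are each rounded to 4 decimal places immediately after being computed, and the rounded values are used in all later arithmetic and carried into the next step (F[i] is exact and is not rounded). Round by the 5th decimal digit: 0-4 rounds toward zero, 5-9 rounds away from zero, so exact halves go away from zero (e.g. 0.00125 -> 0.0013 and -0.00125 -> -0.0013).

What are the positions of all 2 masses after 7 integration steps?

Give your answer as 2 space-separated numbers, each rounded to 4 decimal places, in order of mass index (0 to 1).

Step 0: x=[6.0000 10.0000] v=[0.0000 0.0000]
Step 1: x=[5.0000 10.5000] v=[-2.0000 1.0000]
Step 2: x=[4.2500 11.1250] v=[-1.5000 1.2500]
Step 3: x=[4.8125 11.5313] v=[1.1250 0.8125]
Step 4: x=[6.3282 11.7579] v=[3.0313 0.4531]
Step 5: x=[7.3946 12.1271] v=[2.1328 0.7383]
Step 6: x=[7.1300 12.8132] v=[-0.5293 1.3721]
Step 7: x=[6.1420 13.5785] v=[-1.9761 1.5305]

Answer: 6.1420 13.5785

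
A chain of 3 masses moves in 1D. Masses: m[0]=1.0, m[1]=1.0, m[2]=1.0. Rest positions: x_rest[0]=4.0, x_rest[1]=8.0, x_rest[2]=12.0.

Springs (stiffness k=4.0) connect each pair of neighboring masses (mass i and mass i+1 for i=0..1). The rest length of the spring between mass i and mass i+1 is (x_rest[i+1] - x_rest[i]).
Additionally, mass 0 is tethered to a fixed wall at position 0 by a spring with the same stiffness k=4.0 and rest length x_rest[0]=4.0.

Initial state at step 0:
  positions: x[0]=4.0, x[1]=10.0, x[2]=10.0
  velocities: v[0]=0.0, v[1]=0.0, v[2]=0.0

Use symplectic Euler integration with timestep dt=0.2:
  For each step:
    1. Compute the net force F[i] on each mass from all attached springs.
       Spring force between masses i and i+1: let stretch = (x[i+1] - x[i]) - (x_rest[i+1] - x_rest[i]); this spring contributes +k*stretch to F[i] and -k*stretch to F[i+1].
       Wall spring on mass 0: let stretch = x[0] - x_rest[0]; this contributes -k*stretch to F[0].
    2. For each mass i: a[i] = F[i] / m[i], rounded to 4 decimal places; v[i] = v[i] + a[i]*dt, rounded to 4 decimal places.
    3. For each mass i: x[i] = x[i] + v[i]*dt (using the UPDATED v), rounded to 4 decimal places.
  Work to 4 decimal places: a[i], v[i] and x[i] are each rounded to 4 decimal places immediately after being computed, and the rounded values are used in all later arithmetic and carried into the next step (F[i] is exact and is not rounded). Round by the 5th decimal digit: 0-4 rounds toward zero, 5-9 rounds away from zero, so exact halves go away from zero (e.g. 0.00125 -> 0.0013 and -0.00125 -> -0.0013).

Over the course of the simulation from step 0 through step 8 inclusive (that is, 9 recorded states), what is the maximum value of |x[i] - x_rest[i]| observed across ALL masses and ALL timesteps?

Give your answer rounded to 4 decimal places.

Answer: 2.1770

Derivation:
Step 0: x=[4.0000 10.0000 10.0000] v=[0.0000 0.0000 0.0000]
Step 1: x=[4.3200 9.0400 10.6400] v=[1.6000 -4.8000 3.2000]
Step 2: x=[4.7040 7.5808 11.6640] v=[1.9200 -7.2960 5.1200]
Step 3: x=[4.7956 6.3146 12.6747] v=[0.4582 -6.3309 5.0534]
Step 4: x=[4.3630 5.8230 13.3078] v=[-2.1631 -2.4580 3.1653]
Step 5: x=[3.4659 6.2954 13.3833] v=[-4.4855 2.3618 0.3775]
Step 6: x=[2.4670 7.4491 12.9647] v=[-4.9946 5.7685 -2.0928]
Step 7: x=[1.8705 8.6882 12.3036] v=[-2.9825 6.1953 -3.3053]
Step 8: x=[2.0656 9.4149 11.7041] v=[0.9753 3.6335 -2.9976]
Max displacement = 2.1770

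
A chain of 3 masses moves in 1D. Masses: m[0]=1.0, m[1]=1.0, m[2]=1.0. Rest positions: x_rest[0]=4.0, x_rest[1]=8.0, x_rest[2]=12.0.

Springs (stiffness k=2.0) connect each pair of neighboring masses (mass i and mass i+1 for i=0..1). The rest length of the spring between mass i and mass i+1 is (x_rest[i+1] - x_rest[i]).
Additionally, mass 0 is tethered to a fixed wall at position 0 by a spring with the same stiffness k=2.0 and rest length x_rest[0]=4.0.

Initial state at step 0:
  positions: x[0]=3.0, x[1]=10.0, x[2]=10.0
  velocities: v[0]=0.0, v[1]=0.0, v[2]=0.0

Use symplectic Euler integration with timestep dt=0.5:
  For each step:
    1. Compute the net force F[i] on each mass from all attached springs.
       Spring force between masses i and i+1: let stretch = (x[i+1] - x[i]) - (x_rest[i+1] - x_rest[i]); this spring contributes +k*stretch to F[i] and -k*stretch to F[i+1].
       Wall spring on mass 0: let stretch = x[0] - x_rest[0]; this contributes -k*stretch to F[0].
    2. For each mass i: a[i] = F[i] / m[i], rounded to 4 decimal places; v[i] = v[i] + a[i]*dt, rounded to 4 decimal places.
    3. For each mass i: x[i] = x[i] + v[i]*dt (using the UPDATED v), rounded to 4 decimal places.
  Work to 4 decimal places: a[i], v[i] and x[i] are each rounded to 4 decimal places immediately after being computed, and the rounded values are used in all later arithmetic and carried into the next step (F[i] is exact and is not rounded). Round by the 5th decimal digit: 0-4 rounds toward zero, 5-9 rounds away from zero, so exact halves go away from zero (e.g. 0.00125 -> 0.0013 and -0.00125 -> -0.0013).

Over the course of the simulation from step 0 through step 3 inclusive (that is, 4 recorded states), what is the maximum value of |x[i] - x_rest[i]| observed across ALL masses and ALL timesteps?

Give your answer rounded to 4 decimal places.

Answer: 3.0000

Derivation:
Step 0: x=[3.0000 10.0000 10.0000] v=[0.0000 0.0000 0.0000]
Step 1: x=[5.0000 6.5000 12.0000] v=[4.0000 -7.0000 4.0000]
Step 2: x=[5.2500 5.0000 13.2500] v=[0.5000 -3.0000 2.5000]
Step 3: x=[2.7500 7.7500 12.3750] v=[-5.0000 5.5000 -1.7500]
Max displacement = 3.0000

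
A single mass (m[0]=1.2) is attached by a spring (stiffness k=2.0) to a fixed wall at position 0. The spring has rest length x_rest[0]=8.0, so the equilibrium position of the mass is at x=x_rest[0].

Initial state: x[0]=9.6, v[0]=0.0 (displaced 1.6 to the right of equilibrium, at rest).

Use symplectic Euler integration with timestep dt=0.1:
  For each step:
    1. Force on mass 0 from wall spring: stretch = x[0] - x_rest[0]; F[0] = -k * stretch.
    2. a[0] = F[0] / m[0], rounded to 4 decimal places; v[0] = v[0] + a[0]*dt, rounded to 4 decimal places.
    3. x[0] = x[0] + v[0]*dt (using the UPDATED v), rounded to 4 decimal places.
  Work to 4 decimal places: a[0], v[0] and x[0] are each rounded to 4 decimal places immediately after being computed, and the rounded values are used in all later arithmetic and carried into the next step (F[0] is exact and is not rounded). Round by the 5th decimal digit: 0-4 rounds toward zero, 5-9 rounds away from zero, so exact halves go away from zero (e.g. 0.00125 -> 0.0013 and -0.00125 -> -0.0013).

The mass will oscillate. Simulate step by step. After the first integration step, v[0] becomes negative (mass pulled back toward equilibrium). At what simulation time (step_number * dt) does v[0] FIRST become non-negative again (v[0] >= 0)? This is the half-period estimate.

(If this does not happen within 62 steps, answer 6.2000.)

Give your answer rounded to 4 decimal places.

Answer: 2.5000

Derivation:
Step 0: x=[9.6000] v=[0.0000]
Step 1: x=[9.5733] v=[-0.2667]
Step 2: x=[9.5204] v=[-0.5289]
Step 3: x=[9.4422] v=[-0.7823]
Step 4: x=[9.3399] v=[-1.0227]
Step 5: x=[9.2153] v=[-1.2460]
Step 6: x=[9.0704] v=[-1.4486]
Step 7: x=[8.9077] v=[-1.6270]
Step 8: x=[8.7299] v=[-1.7783]
Step 9: x=[8.5399] v=[-1.9000]
Step 10: x=[8.3409] v=[-1.9900]
Step 11: x=[8.1362] v=[-2.0468]
Step 12: x=[7.9293] v=[-2.0695]
Step 13: x=[7.7235] v=[-2.0577]
Step 14: x=[7.5223] v=[-2.0116]
Step 15: x=[7.3291] v=[-1.9320]
Step 16: x=[7.1471] v=[-1.8202]
Step 17: x=[6.9793] v=[-1.6781]
Step 18: x=[6.8285] v=[-1.5080]
Step 19: x=[6.6972] v=[-1.3128]
Step 20: x=[6.5876] v=[-1.0957]
Step 21: x=[6.5016] v=[-0.8603]
Step 22: x=[6.4405] v=[-0.6106]
Step 23: x=[6.4054] v=[-0.3507]
Step 24: x=[6.3969] v=[-0.0849]
Step 25: x=[6.4151] v=[0.1823]
First v>=0 after going negative at step 25, time=2.5000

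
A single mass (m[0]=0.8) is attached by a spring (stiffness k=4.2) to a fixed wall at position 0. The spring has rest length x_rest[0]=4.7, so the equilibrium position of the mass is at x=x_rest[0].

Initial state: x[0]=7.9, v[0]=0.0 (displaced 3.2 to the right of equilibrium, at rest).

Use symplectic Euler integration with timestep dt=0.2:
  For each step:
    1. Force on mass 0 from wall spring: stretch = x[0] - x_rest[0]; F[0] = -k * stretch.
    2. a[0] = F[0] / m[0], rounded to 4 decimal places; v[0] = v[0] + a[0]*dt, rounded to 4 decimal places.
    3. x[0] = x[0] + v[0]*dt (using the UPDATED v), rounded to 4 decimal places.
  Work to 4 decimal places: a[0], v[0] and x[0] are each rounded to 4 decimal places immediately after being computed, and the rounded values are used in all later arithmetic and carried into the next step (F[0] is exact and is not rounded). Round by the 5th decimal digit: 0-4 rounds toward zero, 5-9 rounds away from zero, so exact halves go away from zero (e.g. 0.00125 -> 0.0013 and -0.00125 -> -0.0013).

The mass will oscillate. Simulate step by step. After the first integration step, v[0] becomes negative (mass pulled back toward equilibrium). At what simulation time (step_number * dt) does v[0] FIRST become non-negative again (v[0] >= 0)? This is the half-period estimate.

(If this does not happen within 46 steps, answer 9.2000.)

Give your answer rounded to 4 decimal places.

Answer: 1.4000

Derivation:
Step 0: x=[7.9000] v=[0.0000]
Step 1: x=[7.2280] v=[-3.3600]
Step 2: x=[6.0251] v=[-6.0144]
Step 3: x=[4.5439] v=[-7.4058]
Step 4: x=[3.0955] v=[-7.2419]
Step 5: x=[1.9841] v=[-5.5572]
Step 6: x=[1.4430] v=[-2.7055]
Step 7: x=[1.5859] v=[0.7144]
First v>=0 after going negative at step 7, time=1.4000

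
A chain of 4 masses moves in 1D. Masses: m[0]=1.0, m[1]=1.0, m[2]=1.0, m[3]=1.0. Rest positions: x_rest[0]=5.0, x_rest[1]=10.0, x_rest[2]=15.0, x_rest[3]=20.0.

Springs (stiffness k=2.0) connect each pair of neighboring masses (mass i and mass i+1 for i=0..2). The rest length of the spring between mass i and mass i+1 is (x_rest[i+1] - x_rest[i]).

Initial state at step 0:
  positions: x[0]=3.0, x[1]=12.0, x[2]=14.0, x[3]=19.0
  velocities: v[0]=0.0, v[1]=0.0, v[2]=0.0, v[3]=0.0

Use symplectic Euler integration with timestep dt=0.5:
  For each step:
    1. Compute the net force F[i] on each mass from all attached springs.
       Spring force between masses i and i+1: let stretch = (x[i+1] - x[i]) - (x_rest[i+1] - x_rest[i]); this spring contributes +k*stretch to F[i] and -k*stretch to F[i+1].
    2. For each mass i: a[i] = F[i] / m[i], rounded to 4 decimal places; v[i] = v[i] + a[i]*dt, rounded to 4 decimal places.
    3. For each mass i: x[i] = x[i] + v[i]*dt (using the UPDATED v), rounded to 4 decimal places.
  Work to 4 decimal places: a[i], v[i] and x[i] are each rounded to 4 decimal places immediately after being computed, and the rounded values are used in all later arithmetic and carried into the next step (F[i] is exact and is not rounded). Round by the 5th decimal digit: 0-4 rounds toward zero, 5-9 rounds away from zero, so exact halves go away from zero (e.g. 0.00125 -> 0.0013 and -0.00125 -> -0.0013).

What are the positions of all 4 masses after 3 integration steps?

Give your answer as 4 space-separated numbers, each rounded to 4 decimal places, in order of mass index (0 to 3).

Step 0: x=[3.0000 12.0000 14.0000 19.0000] v=[0.0000 0.0000 0.0000 0.0000]
Step 1: x=[5.0000 8.5000 15.5000 19.0000] v=[4.0000 -7.0000 3.0000 0.0000]
Step 2: x=[6.2500 6.7500 15.2500 19.7500] v=[2.5000 -3.5000 -0.5000 1.5000]
Step 3: x=[5.2500 9.0000 13.0000 20.7500] v=[-2.0000 4.5000 -4.5000 2.0000]

Answer: 5.2500 9.0000 13.0000 20.7500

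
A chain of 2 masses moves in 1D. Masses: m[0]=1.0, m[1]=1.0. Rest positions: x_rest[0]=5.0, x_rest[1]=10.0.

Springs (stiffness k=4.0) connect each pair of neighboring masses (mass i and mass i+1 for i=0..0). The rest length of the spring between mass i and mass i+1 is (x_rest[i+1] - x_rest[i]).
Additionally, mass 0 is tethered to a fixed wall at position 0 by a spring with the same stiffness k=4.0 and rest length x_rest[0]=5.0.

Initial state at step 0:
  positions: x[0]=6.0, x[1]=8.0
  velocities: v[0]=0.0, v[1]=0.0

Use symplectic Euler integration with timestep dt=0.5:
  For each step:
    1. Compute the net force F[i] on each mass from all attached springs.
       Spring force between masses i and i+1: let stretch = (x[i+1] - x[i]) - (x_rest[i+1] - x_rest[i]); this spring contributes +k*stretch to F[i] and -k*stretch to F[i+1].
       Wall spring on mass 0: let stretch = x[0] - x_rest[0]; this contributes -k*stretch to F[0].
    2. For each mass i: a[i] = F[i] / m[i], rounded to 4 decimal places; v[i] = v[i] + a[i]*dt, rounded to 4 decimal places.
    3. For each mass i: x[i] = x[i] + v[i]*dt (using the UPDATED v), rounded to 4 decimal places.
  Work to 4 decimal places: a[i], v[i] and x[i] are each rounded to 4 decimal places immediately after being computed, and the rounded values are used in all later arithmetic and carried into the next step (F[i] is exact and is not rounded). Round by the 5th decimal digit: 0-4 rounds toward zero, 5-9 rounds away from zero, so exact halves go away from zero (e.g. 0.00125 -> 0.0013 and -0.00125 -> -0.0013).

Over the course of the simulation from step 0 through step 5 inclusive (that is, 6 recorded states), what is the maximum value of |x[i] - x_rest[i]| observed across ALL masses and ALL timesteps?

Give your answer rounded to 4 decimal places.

Step 0: x=[6.0000 8.0000] v=[0.0000 0.0000]
Step 1: x=[2.0000 11.0000] v=[-8.0000 6.0000]
Step 2: x=[5.0000 10.0000] v=[6.0000 -2.0000]
Step 3: x=[8.0000 9.0000] v=[6.0000 -2.0000]
Step 4: x=[4.0000 12.0000] v=[-8.0000 6.0000]
Step 5: x=[4.0000 12.0000] v=[0.0000 0.0000]
Max displacement = 3.0000

Answer: 3.0000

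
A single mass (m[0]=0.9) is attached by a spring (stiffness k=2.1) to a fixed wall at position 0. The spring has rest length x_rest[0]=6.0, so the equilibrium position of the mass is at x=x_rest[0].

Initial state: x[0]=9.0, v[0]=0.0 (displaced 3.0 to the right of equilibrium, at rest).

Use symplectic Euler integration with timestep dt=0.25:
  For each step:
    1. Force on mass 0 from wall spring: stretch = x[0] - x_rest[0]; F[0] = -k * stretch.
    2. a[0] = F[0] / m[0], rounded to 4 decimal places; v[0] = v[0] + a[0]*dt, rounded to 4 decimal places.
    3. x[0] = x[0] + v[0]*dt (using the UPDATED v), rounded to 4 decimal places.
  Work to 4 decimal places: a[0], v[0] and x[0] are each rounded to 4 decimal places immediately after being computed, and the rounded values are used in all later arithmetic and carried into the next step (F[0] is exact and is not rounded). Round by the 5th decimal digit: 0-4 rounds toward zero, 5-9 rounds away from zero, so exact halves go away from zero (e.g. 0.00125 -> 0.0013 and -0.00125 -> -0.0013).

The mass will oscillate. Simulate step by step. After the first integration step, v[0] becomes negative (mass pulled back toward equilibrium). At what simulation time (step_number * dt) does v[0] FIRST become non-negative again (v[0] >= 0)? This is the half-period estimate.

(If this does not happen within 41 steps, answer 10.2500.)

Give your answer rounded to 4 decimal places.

Step 0: x=[9.0000] v=[0.0000]
Step 1: x=[8.5625] v=[-1.7500]
Step 2: x=[7.7513] v=[-3.2448]
Step 3: x=[6.6847] v=[-4.2664]
Step 4: x=[5.5183] v=[-4.6658]
Step 5: x=[4.4221] v=[-4.3848]
Step 6: x=[3.5560] v=[-3.4644]
Step 7: x=[3.0463] v=[-2.0387]
Step 8: x=[2.9674] v=[-0.3157]
Step 9: x=[3.3307] v=[1.4533]
First v>=0 after going negative at step 9, time=2.2500

Answer: 2.2500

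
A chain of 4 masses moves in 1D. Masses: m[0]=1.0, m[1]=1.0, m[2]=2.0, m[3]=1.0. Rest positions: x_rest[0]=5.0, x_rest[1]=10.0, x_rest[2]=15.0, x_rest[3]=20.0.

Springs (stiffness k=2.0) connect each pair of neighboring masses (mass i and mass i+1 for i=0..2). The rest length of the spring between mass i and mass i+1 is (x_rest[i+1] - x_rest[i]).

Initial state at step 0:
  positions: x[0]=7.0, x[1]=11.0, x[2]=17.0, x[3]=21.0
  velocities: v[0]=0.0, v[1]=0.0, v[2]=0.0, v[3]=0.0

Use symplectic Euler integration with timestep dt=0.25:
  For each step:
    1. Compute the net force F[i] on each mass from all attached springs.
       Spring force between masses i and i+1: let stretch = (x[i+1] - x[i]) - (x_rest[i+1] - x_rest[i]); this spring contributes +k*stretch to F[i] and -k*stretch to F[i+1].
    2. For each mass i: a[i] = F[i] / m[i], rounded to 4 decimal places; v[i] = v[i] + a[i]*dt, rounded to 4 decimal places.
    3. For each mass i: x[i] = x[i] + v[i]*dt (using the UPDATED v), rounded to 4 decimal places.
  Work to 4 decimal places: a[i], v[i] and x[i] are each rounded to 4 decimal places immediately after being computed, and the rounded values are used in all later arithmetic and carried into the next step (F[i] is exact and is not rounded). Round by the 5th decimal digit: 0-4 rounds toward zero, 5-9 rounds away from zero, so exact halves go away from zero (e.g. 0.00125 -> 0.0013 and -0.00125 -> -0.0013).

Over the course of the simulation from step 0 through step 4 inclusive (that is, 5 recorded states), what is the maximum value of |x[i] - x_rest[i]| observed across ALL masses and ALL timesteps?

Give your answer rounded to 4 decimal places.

Answer: 2.3208

Derivation:
Step 0: x=[7.0000 11.0000 17.0000 21.0000] v=[0.0000 0.0000 0.0000 0.0000]
Step 1: x=[6.8750 11.2500 16.8750 21.1250] v=[-0.5000 1.0000 -0.5000 0.5000]
Step 2: x=[6.6719 11.6563 16.6641 21.3438] v=[-0.8125 1.6250 -0.8438 0.8750]
Step 3: x=[6.4668 12.0655 16.4327 21.6026] v=[-0.8203 1.6367 -0.9258 1.0352]
Step 4: x=[6.3366 12.3208 16.2514 21.8402] v=[-0.5210 1.0210 -0.7251 0.9503]
Max displacement = 2.3208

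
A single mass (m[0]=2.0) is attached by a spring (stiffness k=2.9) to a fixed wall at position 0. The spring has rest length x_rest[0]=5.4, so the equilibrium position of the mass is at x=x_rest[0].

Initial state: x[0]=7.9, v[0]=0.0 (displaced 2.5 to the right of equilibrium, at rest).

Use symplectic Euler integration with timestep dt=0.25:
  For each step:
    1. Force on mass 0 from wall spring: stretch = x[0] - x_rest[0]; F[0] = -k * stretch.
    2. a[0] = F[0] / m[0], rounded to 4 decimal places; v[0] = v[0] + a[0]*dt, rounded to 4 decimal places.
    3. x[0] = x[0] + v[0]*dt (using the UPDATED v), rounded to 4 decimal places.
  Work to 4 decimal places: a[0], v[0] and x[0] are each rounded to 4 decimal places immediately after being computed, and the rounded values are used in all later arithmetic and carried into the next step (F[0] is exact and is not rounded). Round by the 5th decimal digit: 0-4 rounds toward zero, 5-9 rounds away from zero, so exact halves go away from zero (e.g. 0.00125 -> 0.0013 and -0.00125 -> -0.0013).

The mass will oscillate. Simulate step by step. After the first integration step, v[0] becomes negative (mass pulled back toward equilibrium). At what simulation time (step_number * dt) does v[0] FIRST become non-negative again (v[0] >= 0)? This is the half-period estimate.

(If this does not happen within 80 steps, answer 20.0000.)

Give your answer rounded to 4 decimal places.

Answer: 2.7500

Derivation:
Step 0: x=[7.9000] v=[0.0000]
Step 1: x=[7.6734] v=[-0.9063]
Step 2: x=[7.2408] v=[-1.7304]
Step 3: x=[6.6414] v=[-2.3977]
Step 4: x=[5.9295] v=[-2.8477]
Step 5: x=[5.1696] v=[-3.0397]
Step 6: x=[4.4306] v=[-2.9562]
Step 7: x=[3.7794] v=[-2.6048]
Step 8: x=[3.2751] v=[-2.0173]
Step 9: x=[2.9634] v=[-1.2470]
Step 10: x=[2.8725] v=[-0.3637]
Step 11: x=[3.0106] v=[0.5525]
First v>=0 after going negative at step 11, time=2.7500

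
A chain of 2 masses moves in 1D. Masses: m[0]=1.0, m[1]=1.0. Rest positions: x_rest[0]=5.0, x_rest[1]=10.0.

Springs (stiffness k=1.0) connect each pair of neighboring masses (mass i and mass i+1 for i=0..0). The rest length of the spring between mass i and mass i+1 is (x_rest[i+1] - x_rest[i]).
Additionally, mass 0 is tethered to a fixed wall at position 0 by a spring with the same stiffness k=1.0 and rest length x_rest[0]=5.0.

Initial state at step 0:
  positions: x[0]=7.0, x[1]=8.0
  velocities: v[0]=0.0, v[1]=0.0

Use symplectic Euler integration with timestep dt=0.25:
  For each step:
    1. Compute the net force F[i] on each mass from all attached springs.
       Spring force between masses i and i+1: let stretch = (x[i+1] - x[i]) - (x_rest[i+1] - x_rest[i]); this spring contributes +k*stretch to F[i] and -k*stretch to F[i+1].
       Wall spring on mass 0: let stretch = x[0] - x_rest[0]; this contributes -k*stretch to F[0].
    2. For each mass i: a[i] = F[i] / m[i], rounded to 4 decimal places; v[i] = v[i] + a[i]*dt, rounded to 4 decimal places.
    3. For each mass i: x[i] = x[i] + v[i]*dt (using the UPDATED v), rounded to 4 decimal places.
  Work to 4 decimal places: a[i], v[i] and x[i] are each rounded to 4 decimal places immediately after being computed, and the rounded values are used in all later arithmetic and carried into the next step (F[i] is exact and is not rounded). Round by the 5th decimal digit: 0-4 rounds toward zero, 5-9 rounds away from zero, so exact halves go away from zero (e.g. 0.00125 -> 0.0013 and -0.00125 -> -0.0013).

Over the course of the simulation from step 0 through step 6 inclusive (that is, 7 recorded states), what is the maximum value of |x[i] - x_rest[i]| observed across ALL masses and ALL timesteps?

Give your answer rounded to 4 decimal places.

Answer: 2.2887

Derivation:
Step 0: x=[7.0000 8.0000] v=[0.0000 0.0000]
Step 1: x=[6.6250 8.2500] v=[-1.5000 1.0000]
Step 2: x=[5.9375 8.7110] v=[-2.7500 1.8438]
Step 3: x=[5.0523 9.3111] v=[-3.5410 2.4004]
Step 4: x=[4.1175 9.9575] v=[-3.7394 2.5857]
Step 5: x=[3.2903 10.5514] v=[-3.3088 2.3757]
Step 6: x=[2.7113 11.0040] v=[-2.3161 1.8104]
Max displacement = 2.2887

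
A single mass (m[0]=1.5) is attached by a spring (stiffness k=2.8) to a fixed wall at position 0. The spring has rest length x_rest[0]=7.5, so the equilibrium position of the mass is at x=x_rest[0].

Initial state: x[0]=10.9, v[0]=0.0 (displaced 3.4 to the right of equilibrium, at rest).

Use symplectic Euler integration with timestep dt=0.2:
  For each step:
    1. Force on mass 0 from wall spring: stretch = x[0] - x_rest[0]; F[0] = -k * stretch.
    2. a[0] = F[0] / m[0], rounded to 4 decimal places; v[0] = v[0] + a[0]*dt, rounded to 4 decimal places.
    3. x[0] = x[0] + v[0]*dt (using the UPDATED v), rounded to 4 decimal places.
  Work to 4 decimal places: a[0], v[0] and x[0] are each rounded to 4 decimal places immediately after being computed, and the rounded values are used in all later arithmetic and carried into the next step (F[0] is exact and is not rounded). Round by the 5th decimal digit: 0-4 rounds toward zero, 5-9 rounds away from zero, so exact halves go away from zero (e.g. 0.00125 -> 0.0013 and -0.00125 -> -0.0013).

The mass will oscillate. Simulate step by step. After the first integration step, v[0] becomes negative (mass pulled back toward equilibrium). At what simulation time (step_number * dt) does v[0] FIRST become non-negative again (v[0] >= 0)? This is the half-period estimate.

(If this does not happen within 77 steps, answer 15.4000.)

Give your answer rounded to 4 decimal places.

Step 0: x=[10.9000] v=[0.0000]
Step 1: x=[10.6461] v=[-1.2693]
Step 2: x=[10.1573] v=[-2.4438]
Step 3: x=[9.4701] v=[-3.4359]
Step 4: x=[8.6358] v=[-4.1714]
Step 5: x=[7.7167] v=[-4.5954]
Step 6: x=[6.7814] v=[-4.6763]
Step 7: x=[5.8998] v=[-4.4080]
Step 8: x=[5.1377] v=[-3.8106]
Step 9: x=[4.5520] v=[-2.9287]
Step 10: x=[4.1864] v=[-1.8281]
Step 11: x=[4.0682] v=[-0.5910]
Step 12: x=[4.2062] v=[0.6902]
First v>=0 after going negative at step 12, time=2.4000

Answer: 2.4000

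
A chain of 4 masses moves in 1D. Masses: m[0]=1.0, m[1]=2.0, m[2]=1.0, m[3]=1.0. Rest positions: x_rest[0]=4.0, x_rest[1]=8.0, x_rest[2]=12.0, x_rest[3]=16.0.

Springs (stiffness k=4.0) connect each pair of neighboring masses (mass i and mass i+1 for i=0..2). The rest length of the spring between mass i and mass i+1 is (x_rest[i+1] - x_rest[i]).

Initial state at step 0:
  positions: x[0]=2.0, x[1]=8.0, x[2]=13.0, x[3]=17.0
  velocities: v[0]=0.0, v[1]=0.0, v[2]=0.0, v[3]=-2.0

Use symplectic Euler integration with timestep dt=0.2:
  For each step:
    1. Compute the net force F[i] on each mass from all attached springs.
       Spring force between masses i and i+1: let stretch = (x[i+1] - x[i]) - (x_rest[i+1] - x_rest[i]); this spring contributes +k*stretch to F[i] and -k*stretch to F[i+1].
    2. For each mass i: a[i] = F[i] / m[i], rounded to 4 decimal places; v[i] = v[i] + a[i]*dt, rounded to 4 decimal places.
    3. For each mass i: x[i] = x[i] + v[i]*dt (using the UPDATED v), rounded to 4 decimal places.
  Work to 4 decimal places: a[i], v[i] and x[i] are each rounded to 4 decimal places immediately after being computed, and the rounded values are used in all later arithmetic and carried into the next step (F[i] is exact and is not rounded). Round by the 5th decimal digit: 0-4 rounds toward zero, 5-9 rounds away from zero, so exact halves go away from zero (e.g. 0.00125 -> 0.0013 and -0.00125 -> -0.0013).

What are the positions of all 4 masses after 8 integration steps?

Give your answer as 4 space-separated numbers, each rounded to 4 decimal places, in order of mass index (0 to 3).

Answer: 5.1194 7.6720 10.3815 13.9553

Derivation:
Step 0: x=[2.0000 8.0000 13.0000 17.0000] v=[0.0000 0.0000 0.0000 -2.0000]
Step 1: x=[2.3200 7.9200 12.8400 16.6000] v=[1.6000 -0.4000 -0.8000 -2.0000]
Step 2: x=[2.8960 7.7856 12.4944 16.2384] v=[2.8800 -0.6720 -1.7280 -1.8080]
Step 3: x=[3.6143 7.6367 11.9944 15.9178] v=[3.5917 -0.7443 -2.4998 -1.6032]
Step 4: x=[4.3362 7.5147 11.4250 15.6094] v=[3.6096 -0.6102 -2.8472 -1.5419]
Step 5: x=[4.9267 7.4512 10.8994 15.2715] v=[2.9524 -0.3175 -2.6279 -1.6894]
Step 6: x=[5.2811 7.4616 10.5216 14.8741] v=[1.7720 0.0520 -1.8888 -1.9871]
Step 7: x=[5.3444 7.5424 10.3506 14.4203] v=[0.3164 0.4038 -0.8548 -2.2691]
Step 8: x=[5.1194 7.6720 10.3815 13.9553] v=[-1.1252 0.6479 0.1544 -2.3249]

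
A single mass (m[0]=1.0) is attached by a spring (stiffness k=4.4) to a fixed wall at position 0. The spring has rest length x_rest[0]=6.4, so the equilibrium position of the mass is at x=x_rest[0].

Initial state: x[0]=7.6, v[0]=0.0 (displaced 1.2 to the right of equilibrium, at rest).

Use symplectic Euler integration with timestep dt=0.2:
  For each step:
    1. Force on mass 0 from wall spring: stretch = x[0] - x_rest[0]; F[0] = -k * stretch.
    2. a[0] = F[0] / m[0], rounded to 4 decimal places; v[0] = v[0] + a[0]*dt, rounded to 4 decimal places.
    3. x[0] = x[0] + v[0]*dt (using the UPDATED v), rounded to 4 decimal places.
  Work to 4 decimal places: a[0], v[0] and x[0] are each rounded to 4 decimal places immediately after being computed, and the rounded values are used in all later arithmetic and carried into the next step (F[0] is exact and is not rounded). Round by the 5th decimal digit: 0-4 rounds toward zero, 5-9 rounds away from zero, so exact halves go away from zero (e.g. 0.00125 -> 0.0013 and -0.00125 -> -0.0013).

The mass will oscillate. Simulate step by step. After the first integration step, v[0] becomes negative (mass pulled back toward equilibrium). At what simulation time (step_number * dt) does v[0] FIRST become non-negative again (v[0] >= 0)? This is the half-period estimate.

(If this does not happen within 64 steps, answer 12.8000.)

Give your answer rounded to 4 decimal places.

Step 0: x=[7.6000] v=[0.0000]
Step 1: x=[7.3888] v=[-1.0560]
Step 2: x=[7.0036] v=[-1.9261]
Step 3: x=[6.5121] v=[-2.4573]
Step 4: x=[6.0009] v=[-2.5559]
Step 5: x=[5.5600] v=[-2.2047]
Step 6: x=[5.2669] v=[-1.4655]
Step 7: x=[5.1732] v=[-0.4684]
Step 8: x=[5.2954] v=[0.6112]
First v>=0 after going negative at step 8, time=1.6000

Answer: 1.6000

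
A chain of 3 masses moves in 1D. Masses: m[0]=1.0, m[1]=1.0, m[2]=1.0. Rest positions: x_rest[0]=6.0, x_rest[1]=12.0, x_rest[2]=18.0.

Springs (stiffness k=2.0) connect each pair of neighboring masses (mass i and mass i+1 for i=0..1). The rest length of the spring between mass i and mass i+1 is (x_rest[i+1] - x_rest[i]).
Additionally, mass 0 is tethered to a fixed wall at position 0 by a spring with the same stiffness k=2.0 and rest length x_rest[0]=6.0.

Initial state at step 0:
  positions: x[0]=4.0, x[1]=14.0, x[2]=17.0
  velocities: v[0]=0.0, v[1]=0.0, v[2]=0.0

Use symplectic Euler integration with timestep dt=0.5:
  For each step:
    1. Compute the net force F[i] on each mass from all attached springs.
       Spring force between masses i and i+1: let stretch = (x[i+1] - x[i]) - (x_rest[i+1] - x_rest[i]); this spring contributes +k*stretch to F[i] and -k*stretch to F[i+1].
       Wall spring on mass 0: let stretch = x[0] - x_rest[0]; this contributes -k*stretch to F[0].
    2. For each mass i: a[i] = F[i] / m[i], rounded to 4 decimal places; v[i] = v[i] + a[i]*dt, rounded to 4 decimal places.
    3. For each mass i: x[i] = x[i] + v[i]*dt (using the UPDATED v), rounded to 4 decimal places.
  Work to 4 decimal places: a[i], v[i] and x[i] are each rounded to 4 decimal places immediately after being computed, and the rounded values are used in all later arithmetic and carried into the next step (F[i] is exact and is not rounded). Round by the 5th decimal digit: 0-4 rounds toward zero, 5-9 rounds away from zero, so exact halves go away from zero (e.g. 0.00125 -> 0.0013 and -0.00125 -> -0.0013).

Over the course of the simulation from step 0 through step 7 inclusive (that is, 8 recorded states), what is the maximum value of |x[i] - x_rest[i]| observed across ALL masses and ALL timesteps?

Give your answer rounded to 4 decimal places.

Answer: 2.8750

Derivation:
Step 0: x=[4.0000 14.0000 17.0000] v=[0.0000 0.0000 0.0000]
Step 1: x=[7.0000 10.5000 18.5000] v=[6.0000 -7.0000 3.0000]
Step 2: x=[8.2500 9.2500 19.0000] v=[2.5000 -2.5000 1.0000]
Step 3: x=[5.8750 12.3750 17.6250] v=[-4.7500 6.2500 -2.7500]
Step 4: x=[3.8125 14.8750 16.6250] v=[-4.1250 5.0000 -2.0000]
Step 5: x=[5.3750 12.7188 17.7500] v=[3.1250 -4.3125 2.2500]
Step 6: x=[7.9219 9.4063 19.3594] v=[5.0938 -6.6251 3.2188]
Step 7: x=[7.2501 10.3281 18.9923] v=[-1.3437 1.8436 -0.7343]
Max displacement = 2.8750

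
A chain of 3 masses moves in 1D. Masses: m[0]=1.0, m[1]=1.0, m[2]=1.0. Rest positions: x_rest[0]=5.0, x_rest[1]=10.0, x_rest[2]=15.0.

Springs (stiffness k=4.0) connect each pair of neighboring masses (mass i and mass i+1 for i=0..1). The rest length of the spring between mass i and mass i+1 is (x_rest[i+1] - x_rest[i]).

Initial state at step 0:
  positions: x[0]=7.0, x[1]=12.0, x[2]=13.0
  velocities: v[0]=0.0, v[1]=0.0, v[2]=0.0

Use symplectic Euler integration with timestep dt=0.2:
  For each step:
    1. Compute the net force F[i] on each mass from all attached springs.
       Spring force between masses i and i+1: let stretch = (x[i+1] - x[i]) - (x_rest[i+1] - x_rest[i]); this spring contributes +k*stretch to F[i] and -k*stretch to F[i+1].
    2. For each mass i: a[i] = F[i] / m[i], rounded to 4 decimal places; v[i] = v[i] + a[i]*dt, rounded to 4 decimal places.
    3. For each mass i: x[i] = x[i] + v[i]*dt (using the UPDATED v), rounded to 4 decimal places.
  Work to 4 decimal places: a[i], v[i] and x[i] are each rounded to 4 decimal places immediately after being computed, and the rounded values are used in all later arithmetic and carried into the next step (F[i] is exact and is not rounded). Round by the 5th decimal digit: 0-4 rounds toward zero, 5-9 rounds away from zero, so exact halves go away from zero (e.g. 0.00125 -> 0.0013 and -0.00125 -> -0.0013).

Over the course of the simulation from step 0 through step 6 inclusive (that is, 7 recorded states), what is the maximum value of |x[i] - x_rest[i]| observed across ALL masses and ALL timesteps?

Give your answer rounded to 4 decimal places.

Step 0: x=[7.0000 12.0000 13.0000] v=[0.0000 0.0000 0.0000]
Step 1: x=[7.0000 11.3600 13.6400] v=[0.0000 -3.2000 3.2000]
Step 2: x=[6.8976 10.3872 14.7152] v=[-0.5120 -4.8640 5.3760]
Step 3: x=[6.5535 9.5485 15.8979] v=[-1.7203 -4.1933 5.9136]
Step 4: x=[5.8886 9.2465 16.8647] v=[-3.3243 -1.5098 4.8341]
Step 5: x=[4.9610 9.6262 17.4126] v=[-4.6380 1.8984 2.7395]
Step 6: x=[3.9798 10.5053 17.5147] v=[-4.9058 4.3954 0.5104]
Max displacement = 2.5147

Answer: 2.5147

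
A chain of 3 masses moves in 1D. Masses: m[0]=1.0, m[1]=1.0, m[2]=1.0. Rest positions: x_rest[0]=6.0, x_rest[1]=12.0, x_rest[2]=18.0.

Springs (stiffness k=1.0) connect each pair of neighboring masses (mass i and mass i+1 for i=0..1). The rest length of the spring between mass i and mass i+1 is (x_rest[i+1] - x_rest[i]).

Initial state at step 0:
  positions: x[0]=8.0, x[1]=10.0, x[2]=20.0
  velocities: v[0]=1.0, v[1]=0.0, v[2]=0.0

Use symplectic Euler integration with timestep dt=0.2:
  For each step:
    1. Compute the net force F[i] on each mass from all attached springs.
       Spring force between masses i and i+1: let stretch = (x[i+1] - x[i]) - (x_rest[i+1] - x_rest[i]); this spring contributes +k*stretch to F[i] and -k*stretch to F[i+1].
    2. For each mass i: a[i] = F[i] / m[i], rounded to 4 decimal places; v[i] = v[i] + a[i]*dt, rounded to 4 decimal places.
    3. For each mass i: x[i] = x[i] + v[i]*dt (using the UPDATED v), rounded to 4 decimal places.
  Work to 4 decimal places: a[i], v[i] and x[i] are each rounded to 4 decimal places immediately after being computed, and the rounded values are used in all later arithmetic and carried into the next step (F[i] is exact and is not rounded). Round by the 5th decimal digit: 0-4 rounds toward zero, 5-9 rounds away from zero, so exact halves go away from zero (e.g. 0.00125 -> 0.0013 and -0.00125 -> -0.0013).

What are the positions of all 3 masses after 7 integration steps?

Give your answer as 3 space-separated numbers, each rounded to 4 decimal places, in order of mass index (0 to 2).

Step 0: x=[8.0000 10.0000 20.0000] v=[1.0000 0.0000 0.0000]
Step 1: x=[8.0400 10.3200 19.8400] v=[0.2000 1.6000 -0.8000]
Step 2: x=[7.9312 10.9296 19.5392] v=[-0.5440 3.0480 -1.5040]
Step 3: x=[7.7023 11.7636 19.1340] v=[-1.1443 4.1702 -2.0259]
Step 4: x=[7.3959 12.7300 18.6740] v=[-1.5320 4.8320 -2.3000]
Step 5: x=[7.0629 13.7208 18.2162] v=[-1.6652 4.9540 -2.2888]
Step 6: x=[6.7562 14.6251 17.8186] v=[-1.5336 4.5215 -1.9879]
Step 7: x=[6.5242 15.3424 17.5333] v=[-1.1598 3.5864 -1.4266]

Answer: 6.5242 15.3424 17.5333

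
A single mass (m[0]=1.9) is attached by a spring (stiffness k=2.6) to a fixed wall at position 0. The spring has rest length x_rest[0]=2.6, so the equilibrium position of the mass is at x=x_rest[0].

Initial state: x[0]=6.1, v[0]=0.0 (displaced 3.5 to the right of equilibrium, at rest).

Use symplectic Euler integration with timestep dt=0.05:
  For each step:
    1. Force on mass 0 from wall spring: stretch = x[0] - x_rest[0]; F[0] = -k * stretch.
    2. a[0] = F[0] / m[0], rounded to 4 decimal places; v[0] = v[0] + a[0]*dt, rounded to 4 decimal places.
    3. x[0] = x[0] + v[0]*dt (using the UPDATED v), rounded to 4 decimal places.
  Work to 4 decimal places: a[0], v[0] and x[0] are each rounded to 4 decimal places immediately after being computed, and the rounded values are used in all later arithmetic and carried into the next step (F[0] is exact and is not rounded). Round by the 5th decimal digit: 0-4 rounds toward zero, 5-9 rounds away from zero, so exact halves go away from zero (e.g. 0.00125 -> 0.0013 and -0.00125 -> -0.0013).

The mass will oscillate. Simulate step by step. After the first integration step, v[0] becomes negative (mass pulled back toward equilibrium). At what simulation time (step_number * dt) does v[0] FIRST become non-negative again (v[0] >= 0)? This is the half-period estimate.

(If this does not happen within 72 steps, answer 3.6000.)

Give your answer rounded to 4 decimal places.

Answer: 2.7000

Derivation:
Step 0: x=[6.1000] v=[0.0000]
Step 1: x=[6.0880] v=[-0.2395]
Step 2: x=[6.0641] v=[-0.4782]
Step 3: x=[6.0283] v=[-0.7152]
Step 4: x=[5.9808] v=[-0.9498]
Step 5: x=[5.9217] v=[-1.1811]
Step 6: x=[5.8513] v=[-1.4084]
Step 7: x=[5.7698] v=[-1.6309]
Step 8: x=[5.6774] v=[-1.8478]
Step 9: x=[5.5745] v=[-2.0584]
Step 10: x=[5.4614] v=[-2.2619]
Step 11: x=[5.3385] v=[-2.4577]
Step 12: x=[5.2062] v=[-2.6451]
Step 13: x=[5.0650] v=[-2.8234]
Step 14: x=[4.9154] v=[-2.9921]
Step 15: x=[4.7579] v=[-3.1505]
Step 16: x=[4.5930] v=[-3.2981]
Step 17: x=[4.4213] v=[-3.4345]
Step 18: x=[4.2433] v=[-3.5591]
Step 19: x=[4.0597] v=[-3.6715]
Step 20: x=[3.8711] v=[-3.7714]
Step 21: x=[3.6782] v=[-3.8584]
Step 22: x=[3.4816] v=[-3.9322]
Step 23: x=[3.2820] v=[-3.9925]
Step 24: x=[3.0800] v=[-4.0392]
Step 25: x=[2.8764] v=[-4.0720]
Step 26: x=[2.6719] v=[-4.0909]
Step 27: x=[2.4671] v=[-4.0958]
Step 28: x=[2.2628] v=[-4.0867]
Step 29: x=[2.0596] v=[-4.0636]
Step 30: x=[1.8583] v=[-4.0266]
Step 31: x=[1.6595] v=[-3.9759]
Step 32: x=[1.4639] v=[-3.9116]
Step 33: x=[1.2722] v=[-3.8339]
Step 34: x=[1.0850] v=[-3.7431]
Step 35: x=[0.9030] v=[-3.6394]
Step 36: x=[0.7268] v=[-3.5233]
Step 37: x=[0.5570] v=[-3.3951]
Step 38: x=[0.3942] v=[-3.2553]
Step 39: x=[0.2390] v=[-3.1044]
Step 40: x=[0.0919] v=[-2.9429]
Step 41: x=[-0.0467] v=[-2.7713]
Step 42: x=[-0.1762] v=[-2.5902]
Step 43: x=[-0.2962] v=[-2.4003]
Step 44: x=[-0.4063] v=[-2.2021]
Step 45: x=[-0.5061] v=[-1.9964]
Step 46: x=[-0.5953] v=[-1.7839]
Step 47: x=[-0.6736] v=[-1.5653]
Step 48: x=[-0.7407] v=[-1.3413]
Step 49: x=[-0.7963] v=[-1.1127]
Step 50: x=[-0.8403] v=[-0.8803]
Step 51: x=[-0.8725] v=[-0.6449]
Step 52: x=[-0.8929] v=[-0.4073]
Step 53: x=[-0.9013] v=[-0.1683]
Step 54: x=[-0.8977] v=[0.0713]
First v>=0 after going negative at step 54, time=2.7000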